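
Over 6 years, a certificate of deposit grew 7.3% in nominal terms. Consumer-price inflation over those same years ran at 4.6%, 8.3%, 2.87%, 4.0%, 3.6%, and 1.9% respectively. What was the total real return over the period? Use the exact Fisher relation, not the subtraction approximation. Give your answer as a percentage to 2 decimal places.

Cumulative inflation factor: 1.046 × 1.083 × 1.0287 × 1.040 × 1.036 × 1.019 ≈ 1.27943.
Nominal growth factor: 1.07300. Real growth factor = 1.07300 / 1.27943 ≈ 0.83866.
Total real return ≈ -16.1345%.

-16.13%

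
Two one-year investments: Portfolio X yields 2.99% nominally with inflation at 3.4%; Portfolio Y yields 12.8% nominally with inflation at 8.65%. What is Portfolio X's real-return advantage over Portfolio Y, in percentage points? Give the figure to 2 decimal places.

Portfolio X real return: 1.0299/1.034 − 1 = -0.397%.
Portfolio Y real return: 1.128/1.0865 − 1 = 3.820%.
Difference: -0.397 − 3.820 = -4.217 pp.

-4.22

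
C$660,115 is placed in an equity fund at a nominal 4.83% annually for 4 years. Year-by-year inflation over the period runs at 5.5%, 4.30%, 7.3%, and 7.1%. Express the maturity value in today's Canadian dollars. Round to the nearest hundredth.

Nominal value at maturity: C$660,115 × (1 + 4.83%)^4 ≈ C$797,190.19.
Price-level factor over 4 years: 1.055 × 1.0430 × 1.073 × 1.071 ≈ 1.2645207518.
The maturity value deflated by that factor is the answer in today's purchasing power.

C$630,428.71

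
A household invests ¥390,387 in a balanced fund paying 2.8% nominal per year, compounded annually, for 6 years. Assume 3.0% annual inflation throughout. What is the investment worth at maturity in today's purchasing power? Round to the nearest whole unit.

Nominal value at maturity: ¥390,387 × (1 + 2.8%)^6 ≈ ¥460,738.
Price-level factor over 6 years: (1 + 3.0%)^6 ≈ 1.1940522965.
The maturity value deflated by that factor is the answer in today's purchasing power.

¥385,861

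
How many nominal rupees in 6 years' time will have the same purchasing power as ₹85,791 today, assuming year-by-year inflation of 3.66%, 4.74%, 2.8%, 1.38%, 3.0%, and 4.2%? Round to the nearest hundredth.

Cumulative price-level factor: 1.0366 × 1.0474 × 1.028 × 1.0138 × 1.030 × 1.042 ≈ 1.2144345643.
Multiplying ₹85,791 by the price-level factor gives the future nominal sum.

₹104,187.56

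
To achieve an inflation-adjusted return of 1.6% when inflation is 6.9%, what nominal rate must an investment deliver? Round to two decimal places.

8.61%

By the Fisher equation, 1 + r_nom = (1 + 1.6%)(1 + 6.9%) = 1.016 × 1.069 = 1.086104.
So r_nom = 8.6104%.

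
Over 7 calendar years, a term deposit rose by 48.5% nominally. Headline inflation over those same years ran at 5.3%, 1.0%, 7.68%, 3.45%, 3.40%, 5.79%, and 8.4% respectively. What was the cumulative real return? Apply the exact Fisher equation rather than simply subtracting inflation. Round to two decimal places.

Cumulative inflation factor: 1.053 × 1.010 × 1.0768 × 1.0345 × 1.0340 × 1.0579 × 1.084 ≈ 1.40478.
Nominal growth factor: 1.48500. Real growth factor = 1.48500 / 1.40478 ≈ 1.05710.
Total real return ≈ 5.7102%.

5.71%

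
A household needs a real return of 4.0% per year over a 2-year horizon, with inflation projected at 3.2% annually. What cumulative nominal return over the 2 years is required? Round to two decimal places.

Required annual nominal rate: (1+4.0%)(1+3.2%) − 1 = 7.328%.
Cumulative over 2 years: (1 + 0.07328)^2 − 1 ≈ 0.15193.

15.19%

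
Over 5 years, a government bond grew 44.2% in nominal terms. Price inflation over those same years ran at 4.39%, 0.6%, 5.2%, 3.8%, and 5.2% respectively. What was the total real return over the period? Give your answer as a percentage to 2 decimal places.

Cumulative inflation factor: 1.0439 × 1.006 × 1.052 × 1.038 × 1.052 ≈ 1.20638.
Nominal growth factor: 1.44200. Real growth factor = 1.44200 / 1.20638 ≈ 1.19531.
Total real return ≈ 19.5307%.

19.53%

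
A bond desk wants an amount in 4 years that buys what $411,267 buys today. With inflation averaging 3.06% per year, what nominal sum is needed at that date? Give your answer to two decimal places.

Cumulative price-level factor: (1+3.06%)^4 ≈ 1.1281336472.
The nominal amount required is $411,267 scaled up by that factor.

$463,964.14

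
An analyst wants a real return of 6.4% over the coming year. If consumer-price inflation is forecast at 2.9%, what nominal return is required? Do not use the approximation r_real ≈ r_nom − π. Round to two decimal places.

9.49%

By the Fisher equation, 1 + r_nom = (1 + 6.4%)(1 + 2.9%) = 1.064 × 1.029 = 1.094856.
So r_nom = 9.4856%.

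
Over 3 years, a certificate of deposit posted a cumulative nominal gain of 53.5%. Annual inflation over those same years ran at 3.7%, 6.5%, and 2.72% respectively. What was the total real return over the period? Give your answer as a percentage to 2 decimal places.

35.31%

Cumulative inflation factor: 1.037 × 1.065 × 1.0272 ≈ 1.13444.
Nominal growth factor: 1.53500. Real growth factor = 1.53500 / 1.13444 ≈ 1.35308.
Total real return ≈ 35.3085%.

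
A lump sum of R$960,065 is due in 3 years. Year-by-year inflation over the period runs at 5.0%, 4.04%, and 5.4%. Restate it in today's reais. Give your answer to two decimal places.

R$833,816.31

Price-level factor over 3 years: 1.050 × 1.0404 × 1.054 = 1.15141068.
Purchasing power today: R$960,065 divided by that factor.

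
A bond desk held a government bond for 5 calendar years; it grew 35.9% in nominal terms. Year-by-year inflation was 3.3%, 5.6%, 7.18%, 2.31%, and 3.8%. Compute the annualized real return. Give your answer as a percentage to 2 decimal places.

Cumulative inflation factor: 1.033 × 1.056 × 1.0718 × 1.0231 × 1.038 ≈ 1.24163.
Nominal growth factor: 1.35900. Real growth factor = 1.35900 / 1.24163 ≈ 1.09453.
Annualized: 1.09453^(1/5) − 1 ≈ 0.01823.

1.82%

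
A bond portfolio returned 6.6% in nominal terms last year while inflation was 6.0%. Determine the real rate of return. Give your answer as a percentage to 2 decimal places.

0.57%

Real return via the Fisher equation: (1 + 6.6%)/(1 + 6.0%) − 1 = 1.066/1.060 − 1 ≈ 0.00566.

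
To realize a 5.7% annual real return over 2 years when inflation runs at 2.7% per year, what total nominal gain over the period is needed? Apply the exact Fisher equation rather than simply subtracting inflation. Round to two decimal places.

Required annual nominal rate: (1+5.7%)(1+2.7%) − 1 = 8.5539%.
Cumulative over 2 years: (1 + 0.085539)^2 − 1 ≈ 0.17839.

17.84%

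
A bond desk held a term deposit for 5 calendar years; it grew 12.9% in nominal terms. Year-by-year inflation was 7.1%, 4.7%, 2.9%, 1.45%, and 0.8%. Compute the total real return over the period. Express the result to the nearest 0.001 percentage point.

-4.318%

Cumulative inflation factor: 1.071 × 1.047 × 1.029 × 1.0145 × 1.008 ≈ 1.17995.
Nominal growth factor: 1.12900. Real growth factor = 1.12900 / 1.17995 ≈ 0.95682.
Total real return ≈ -4.3181%.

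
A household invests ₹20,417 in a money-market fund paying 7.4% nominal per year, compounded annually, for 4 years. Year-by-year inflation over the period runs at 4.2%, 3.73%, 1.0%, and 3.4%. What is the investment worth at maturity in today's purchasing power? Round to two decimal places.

₹24,065.51

Nominal value at maturity: ₹20,417 × (1 + 7.4%)^4 ≈ ₹27,164.96.
Price-level factor over 4 years: 1.042 × 1.0373 × 1.010 × 1.034 ≈ 1.1287922250.
The maturity value deflated by that factor is the answer in today's purchasing power.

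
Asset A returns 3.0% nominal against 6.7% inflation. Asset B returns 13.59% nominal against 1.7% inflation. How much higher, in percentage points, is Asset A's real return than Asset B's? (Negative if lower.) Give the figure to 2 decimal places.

-15.16

Asset A real return: 1.030/1.067 − 1 = -3.468%.
Asset B real return: 1.1359/1.017 − 1 = 11.691%.
Difference: -3.468 − 11.691 = -15.159 pp.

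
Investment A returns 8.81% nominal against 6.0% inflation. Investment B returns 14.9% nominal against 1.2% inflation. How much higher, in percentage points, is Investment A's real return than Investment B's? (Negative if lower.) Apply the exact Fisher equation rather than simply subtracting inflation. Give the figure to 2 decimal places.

-10.89

Investment A real return: 1.0881/1.060 − 1 = 2.651%.
Investment B real return: 1.149/1.012 − 1 = 13.538%.
Difference: 2.651 − 13.538 = -10.887 pp.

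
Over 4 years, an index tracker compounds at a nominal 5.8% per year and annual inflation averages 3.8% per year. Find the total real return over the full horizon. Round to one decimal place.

The annual real rate is (1+5.8%)/(1+3.8%) − 1 = 1.9268%.
Compounded over 4 years: (1 + 0.019268)^4 − 1 ≈ 0.07933.

7.9%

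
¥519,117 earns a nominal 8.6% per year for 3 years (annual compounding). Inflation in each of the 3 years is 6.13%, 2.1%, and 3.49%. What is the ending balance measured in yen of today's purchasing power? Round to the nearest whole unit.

Nominal value at maturity: ¥519,117 × (1 + 8.6%)^3 ≈ ¥664,898.
Price-level factor over 3 years: 1.0613 × 1.021 × 1.0349 ≈ 1.1214044968.
Dividing the nominal maturity value by the price-level factor gives the value in today's money.

¥592,915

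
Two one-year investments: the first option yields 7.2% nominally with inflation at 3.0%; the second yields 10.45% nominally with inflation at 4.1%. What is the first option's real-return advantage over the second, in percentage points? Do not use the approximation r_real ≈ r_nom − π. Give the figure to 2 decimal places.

The first option real return: 1.072/1.030 − 1 = 4.078%.
The second real return: 1.1045/1.041 − 1 = 6.100%.
Difference: 4.078 − 6.100 = -2.022 pp.

-2.02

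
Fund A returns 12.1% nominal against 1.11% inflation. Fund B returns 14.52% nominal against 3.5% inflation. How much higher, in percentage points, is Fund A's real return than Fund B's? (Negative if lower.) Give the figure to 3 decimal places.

0.222

Fund A real return: 1.121/1.0111 − 1 = 10.8694%.
Fund B real return: 1.1452/1.035 − 1 = 10.6473%.
Difference: 10.8694 − 10.6473 = 0.2221 pp.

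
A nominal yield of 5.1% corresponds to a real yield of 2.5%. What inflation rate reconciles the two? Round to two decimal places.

2.54%

From (1+r_nom) = (1+r_real)(1+π), we get 1+π = (1 + 5.1%)/(1 + 2.5%) = 1.051/1.025 ≈ 1.02537.
So π ≈ 2.5366%.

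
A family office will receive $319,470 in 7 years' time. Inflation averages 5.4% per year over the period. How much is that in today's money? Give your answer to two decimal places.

$221,078.14

Price-level factor over 7 years: (1 + 5.4%)^7 ≈ 1.4450546643.
Purchasing power today: $319,470 divided by that factor.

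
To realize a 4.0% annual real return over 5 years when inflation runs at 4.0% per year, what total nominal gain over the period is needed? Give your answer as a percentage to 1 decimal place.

Required annual nominal rate: (1+4.0%)(1+4.0%) − 1 = 8.16%.
Cumulative over 5 years: (1 + 0.0816)^5 − 1 ≈ 0.48024.

48.0%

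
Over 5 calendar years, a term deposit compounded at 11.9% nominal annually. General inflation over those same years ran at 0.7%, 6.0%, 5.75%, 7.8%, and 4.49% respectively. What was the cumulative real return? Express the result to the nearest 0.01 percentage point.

Cumulative inflation factor: 1.007 × 1.060 × 1.0575 × 1.078 × 1.0449 ≈ 1.27148.
Nominal growth factor: 1.75449. Real growth factor = 1.75449 / 1.27148 ≈ 1.37988.
Total real return ≈ 37.9880%.

37.99%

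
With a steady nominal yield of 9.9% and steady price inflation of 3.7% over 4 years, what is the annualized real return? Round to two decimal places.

With constant rates the annual real return is the same each year: (1+9.9%)/(1+3.7%) − 1 = 0.05979.

5.98%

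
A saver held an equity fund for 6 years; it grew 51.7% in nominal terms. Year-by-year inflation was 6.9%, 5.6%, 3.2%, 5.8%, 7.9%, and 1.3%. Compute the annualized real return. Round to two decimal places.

2.00%

Cumulative inflation factor: 1.069 × 1.056 × 1.032 × 1.058 × 1.079 × 1.013 ≈ 1.34722.
Nominal growth factor: 1.51700. Real growth factor = 1.51700 / 1.34722 ≈ 1.12602.
Annualized: 1.12602^(1/6) − 1 ≈ 0.01998.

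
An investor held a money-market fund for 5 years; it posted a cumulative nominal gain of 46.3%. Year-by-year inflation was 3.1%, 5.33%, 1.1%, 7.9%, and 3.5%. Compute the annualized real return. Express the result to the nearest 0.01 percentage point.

Cumulative inflation factor: 1.031 × 1.0533 × 1.011 × 1.079 × 1.035 ≈ 1.22609.
Nominal growth factor: 1.46300. Real growth factor = 1.46300 / 1.22609 ≈ 1.19322.
Annualized: 1.19322^(1/5) − 1 ≈ 0.03596.

3.60%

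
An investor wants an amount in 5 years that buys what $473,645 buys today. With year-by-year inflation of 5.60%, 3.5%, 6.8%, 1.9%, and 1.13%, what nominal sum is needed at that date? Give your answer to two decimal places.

$569,747.82

Cumulative price-level factor: 1.0560 × 1.035 × 1.068 × 1.019 × 1.0113 ≈ 1.2029005181.
Multiplying $473,645 by the price-level factor gives the future nominal sum.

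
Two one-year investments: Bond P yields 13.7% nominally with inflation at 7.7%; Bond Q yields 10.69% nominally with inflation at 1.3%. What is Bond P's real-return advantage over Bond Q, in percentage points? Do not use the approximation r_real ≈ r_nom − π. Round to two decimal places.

Bond P real return: 1.137/1.077 − 1 = 5.571%.
Bond Q real return: 1.1069/1.013 − 1 = 9.269%.
Difference: 5.571 − 9.269 = -3.698 pp.

-3.70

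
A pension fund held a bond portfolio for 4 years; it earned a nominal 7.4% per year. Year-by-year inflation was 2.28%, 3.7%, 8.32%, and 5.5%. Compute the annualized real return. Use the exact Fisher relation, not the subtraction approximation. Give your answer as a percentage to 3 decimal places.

Cumulative inflation factor: 1.0228 × 1.037 × 1.0832 × 1.055 ≈ 1.21208.
Nominal growth factor: 1.33051. Real growth factor = 1.33051 / 1.21208 ≈ 1.09771.
Annualized: 1.09771^(1/4) − 1 ≈ 0.02358.

2.358%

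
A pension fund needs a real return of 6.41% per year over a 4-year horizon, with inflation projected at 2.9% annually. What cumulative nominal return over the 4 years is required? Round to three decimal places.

Required annual nominal rate: (1+6.41%)(1+2.9%) − 1 = 9.49589%.
Cumulative over 4 years: (1 + 0.0949589)^4 − 1 ≈ 0.43745.

43.745%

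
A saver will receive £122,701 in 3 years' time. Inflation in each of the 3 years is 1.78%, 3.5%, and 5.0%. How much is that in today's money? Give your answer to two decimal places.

£110,931.79

Price-level factor over 3 years: 1.0178 × 1.035 × 1.050 = 1.10609415.
Purchasing power today: £122,701 divided by that factor.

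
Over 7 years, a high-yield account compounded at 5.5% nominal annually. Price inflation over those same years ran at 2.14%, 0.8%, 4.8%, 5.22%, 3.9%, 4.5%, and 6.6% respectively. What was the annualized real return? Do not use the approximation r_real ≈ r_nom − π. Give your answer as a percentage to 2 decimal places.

1.46%

Cumulative inflation factor: 1.0214 × 1.008 × 1.048 × 1.0522 × 1.039 × 1.045 × 1.066 ≈ 1.31403.
Nominal growth factor: 1.45468. Real growth factor = 1.45468 / 1.31403 ≈ 1.10704.
Annualized: 1.10704^(1/7) − 1 ≈ 0.01463.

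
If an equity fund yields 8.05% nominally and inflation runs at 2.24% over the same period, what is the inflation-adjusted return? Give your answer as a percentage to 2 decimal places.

5.68%

Real return via the Fisher equation: (1 + 8.05%)/(1 + 2.24%) − 1 = 1.0805/1.0224 − 1 ≈ 0.05683.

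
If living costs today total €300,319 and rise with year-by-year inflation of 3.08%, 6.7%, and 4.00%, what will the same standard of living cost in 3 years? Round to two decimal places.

Cumulative price-level factor: 1.0308 × 1.067 × 1.0400 = 1.143858144.
Multiplying €300,319 by the price-level factor gives the future nominal sum.

€343,522.33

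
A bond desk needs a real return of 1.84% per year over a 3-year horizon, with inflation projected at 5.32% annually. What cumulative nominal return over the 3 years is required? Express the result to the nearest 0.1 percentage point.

Required annual nominal rate: (1+1.84%)(1+5.32%) − 1 = 7.257888%.
Cumulative over 3 years: (1 + 0.07257888)^3 − 1 ≈ 0.23392.

23.4%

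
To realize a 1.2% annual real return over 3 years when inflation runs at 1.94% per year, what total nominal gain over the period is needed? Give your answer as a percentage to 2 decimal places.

Required annual nominal rate: (1+1.2%)(1+1.94%) − 1 = 3.16328%.
Cumulative over 3 years: (1 + 0.0316328)^3 − 1 ≈ 0.09793.

9.79%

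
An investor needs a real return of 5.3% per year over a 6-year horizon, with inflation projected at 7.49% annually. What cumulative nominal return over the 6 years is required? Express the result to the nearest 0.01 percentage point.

110.27%

Required annual nominal rate: (1+5.3%)(1+7.49%) − 1 = 13.18697%.
Cumulative over 6 years: (1 + 0.1318697)^6 − 1 ≈ 1.10271.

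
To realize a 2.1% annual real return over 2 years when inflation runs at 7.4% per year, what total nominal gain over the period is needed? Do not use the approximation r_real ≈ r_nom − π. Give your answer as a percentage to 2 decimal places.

Required annual nominal rate: (1+2.1%)(1+7.4%) − 1 = 9.6554%.
Cumulative over 2 years: (1 + 0.096554)^2 − 1 ≈ 0.20243.

20.24%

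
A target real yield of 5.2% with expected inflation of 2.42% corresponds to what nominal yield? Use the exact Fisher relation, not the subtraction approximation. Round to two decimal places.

By the Fisher equation, 1 + r_nom = (1 + 5.2%)(1 + 2.42%) = 1.052 × 1.0242 = 1.0774584.
So r_nom = 7.74584%.

7.75%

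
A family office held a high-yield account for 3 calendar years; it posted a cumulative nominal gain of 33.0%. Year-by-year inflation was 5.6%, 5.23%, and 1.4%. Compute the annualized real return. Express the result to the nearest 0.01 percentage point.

5.68%

Cumulative inflation factor: 1.056 × 1.0523 × 1.014 ≈ 1.12679.
Nominal growth factor: 1.33000. Real growth factor = 1.33000 / 1.12679 ≈ 1.18035.
Annualized: 1.18035^(1/3) − 1 ≈ 0.05683.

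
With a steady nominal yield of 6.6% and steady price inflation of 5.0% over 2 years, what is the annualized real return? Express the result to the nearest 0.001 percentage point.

1.524%

With constant rates the annual real return is the same each year: (1+6.6%)/(1+5.0%) − 1 = 0.01524.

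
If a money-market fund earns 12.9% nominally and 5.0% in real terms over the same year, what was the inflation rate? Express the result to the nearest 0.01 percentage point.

7.52%

From (1+r_nom) = (1+r_real)(1+π), we get 1+π = (1 + 12.9%)/(1 + 5.0%) = 1.129/1.050 ≈ 1.07524.
So π ≈ 7.5238%.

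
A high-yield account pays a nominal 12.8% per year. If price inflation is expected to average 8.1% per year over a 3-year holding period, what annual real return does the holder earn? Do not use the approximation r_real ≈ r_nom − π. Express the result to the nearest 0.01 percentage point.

4.35%

With constant rates the annual real return is the same each year: (1+12.8%)/(1+8.1%) − 1 = 0.04348.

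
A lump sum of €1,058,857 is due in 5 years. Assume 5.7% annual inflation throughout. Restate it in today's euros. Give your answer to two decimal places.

€802,532.03

Price-level factor over 5 years: (1 + 5.7%)^5 ≈ 1.3193953117.
Purchasing power today: €1,058,857 divided by that factor.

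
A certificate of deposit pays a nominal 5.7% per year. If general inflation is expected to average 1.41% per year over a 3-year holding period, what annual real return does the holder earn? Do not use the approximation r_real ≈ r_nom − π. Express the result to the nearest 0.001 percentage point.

With constant rates the annual real return is the same each year: (1+5.7%)/(1+1.41%) − 1 = 0.04230.

4.230%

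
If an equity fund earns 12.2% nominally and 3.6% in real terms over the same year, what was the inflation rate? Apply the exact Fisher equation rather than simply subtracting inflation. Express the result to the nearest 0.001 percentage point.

8.301%

From (1+r_nom) = (1+r_real)(1+π), we get 1+π = (1 + 12.2%)/(1 + 3.6%) = 1.122/1.036 ≈ 1.08301.
So π ≈ 8.3012%.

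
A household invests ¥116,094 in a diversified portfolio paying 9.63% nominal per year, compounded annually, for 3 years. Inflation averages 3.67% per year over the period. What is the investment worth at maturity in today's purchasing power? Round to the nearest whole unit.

¥137,290

Nominal value at maturity: ¥116,094 × (1 + 9.63%)^3 ≈ ¥152,967.
Price-level factor over 3 years: (1 + 3.67%)^3 ≈ 1.1141901009.
Dividing the nominal maturity value by the price-level factor gives the value in today's money.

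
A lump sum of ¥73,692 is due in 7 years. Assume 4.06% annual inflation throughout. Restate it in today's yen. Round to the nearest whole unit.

Price-level factor over 7 years: (1 + 4.06%)^7 ≈ 1.3212553259.
Purchasing power today: ¥73,692 divided by that factor.

¥55,774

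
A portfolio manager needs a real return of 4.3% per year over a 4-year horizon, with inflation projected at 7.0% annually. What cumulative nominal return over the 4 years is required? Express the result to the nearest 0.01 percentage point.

Required annual nominal rate: (1+4.3%)(1+7.0%) − 1 = 11.601%.
Cumulative over 4 years: (1 + 0.11601)^4 − 1 ≈ 0.55122.

55.12%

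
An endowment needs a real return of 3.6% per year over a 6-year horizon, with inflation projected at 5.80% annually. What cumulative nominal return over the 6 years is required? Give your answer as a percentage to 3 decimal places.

Required annual nominal rate: (1+3.6%)(1+5.80%) − 1 = 9.6088%.
Cumulative over 6 years: (1 + 0.096088)^6 − 1 ≈ 0.73409.

73.409%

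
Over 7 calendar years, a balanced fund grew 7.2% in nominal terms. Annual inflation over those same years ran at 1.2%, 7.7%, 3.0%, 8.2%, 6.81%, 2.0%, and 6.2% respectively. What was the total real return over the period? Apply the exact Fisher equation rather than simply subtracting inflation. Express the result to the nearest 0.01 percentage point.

Cumulative inflation factor: 1.012 × 1.077 × 1.030 × 1.082 × 1.0681 × 1.020 × 1.062 ≈ 1.40539.
Nominal growth factor: 1.07200. Real growth factor = 1.07200 / 1.40539 ≈ 0.76278.
Total real return ≈ -23.7223%.

-23.72%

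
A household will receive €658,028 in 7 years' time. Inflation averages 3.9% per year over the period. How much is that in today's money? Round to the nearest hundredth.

€503,425.88

Price-level factor over 7 years: (1 + 3.9%)^7 ≈ 1.3071000549.
Purchasing power today: €658,028 divided by that factor.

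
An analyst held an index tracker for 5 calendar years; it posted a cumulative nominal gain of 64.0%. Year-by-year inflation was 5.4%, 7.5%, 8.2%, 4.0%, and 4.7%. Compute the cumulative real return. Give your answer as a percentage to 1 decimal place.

22.9%

Cumulative inflation factor: 1.054 × 1.075 × 1.082 × 1.040 × 1.047 ≈ 1.33492.
Nominal growth factor: 1.64000. Real growth factor = 1.64000 / 1.33492 ≈ 1.22853.
Total real return ≈ 22.8535%.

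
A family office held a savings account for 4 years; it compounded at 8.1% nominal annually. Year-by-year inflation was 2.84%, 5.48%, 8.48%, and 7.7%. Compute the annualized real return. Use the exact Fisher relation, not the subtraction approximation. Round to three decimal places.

1.883%

Cumulative inflation factor: 1.0284 × 1.0548 × 1.0848 × 1.077 ≈ 1.26735.
Nominal growth factor: 1.36553. Real growth factor = 1.36553 / 1.26735 ≈ 1.07747.
Annualized: 1.07747^(1/4) − 1 ≈ 0.01883.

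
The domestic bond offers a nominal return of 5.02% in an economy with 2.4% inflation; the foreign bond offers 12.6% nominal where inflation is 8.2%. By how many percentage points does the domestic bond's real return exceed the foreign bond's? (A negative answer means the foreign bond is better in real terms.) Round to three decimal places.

The domestic bond real return: 1.0502/1.024 − 1 = 2.5586%.
The foreign bond real return: 1.126/1.082 − 1 = 4.0665%.
Difference: 2.5586 − 4.0665 = -1.5079 pp.

-1.508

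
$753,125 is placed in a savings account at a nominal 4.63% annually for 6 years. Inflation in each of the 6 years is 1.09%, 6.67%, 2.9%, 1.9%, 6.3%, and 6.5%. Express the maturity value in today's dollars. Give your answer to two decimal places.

Nominal value at maturity: $753,125 × (1 + 4.63%)^6 ≈ $988,108.00.
Price-level factor over 6 years: 1.0109 × 1.0667 × 1.029 × 1.019 × 1.063 × 1.065 ≈ 1.2800381772.
The maturity value deflated by that factor is the answer in today's purchasing power.

$771,936.35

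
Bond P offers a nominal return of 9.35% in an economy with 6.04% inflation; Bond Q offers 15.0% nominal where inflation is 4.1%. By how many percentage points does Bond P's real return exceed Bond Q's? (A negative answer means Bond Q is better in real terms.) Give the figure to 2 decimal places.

-7.35

Bond P real return: 1.0935/1.0604 − 1 = 3.121%.
Bond Q real return: 1.150/1.041 − 1 = 10.471%.
Difference: 3.121 − 10.471 = -7.350 pp.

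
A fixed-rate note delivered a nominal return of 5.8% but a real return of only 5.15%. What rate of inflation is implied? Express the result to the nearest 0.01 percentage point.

0.62%

From (1+r_nom) = (1+r_real)(1+π), we get 1+π = (1 + 5.8%)/(1 + 5.15%) = 1.058/1.0515 ≈ 1.00618.
So π ≈ 0.6182%.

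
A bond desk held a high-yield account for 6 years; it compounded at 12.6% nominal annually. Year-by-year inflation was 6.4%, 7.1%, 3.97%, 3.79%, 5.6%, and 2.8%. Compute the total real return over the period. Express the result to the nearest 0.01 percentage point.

Cumulative inflation factor: 1.064 × 1.071 × 1.0397 × 1.0379 × 1.056 × 1.028 ≈ 1.33491.
Nominal growth factor: 2.03812. Real growth factor = 2.03812 / 1.33491 ≈ 1.52679.
Total real return ≈ 52.6788%.

52.68%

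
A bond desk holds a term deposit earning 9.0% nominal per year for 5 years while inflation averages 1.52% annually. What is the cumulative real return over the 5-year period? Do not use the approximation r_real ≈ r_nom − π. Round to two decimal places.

The annual real rate is (1+9.0%)/(1+1.52%) − 1 = 7.3680%.
Compounded over 5 years: (1 + 0.073680)^5 − 1 ≈ 0.42684.

42.68%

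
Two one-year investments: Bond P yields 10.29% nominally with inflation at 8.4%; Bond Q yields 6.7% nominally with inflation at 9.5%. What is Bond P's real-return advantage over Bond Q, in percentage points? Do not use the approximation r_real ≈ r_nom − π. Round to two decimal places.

4.30

Bond P real return: 1.1029/1.084 − 1 = 1.744%.
Bond Q real return: 1.067/1.095 − 1 = -2.557%.
Difference: 1.744 − (-2.557) = 4.301 pp.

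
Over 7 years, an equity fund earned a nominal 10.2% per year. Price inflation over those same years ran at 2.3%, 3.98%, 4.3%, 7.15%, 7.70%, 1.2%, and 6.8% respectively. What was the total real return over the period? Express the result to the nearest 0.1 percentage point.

Cumulative inflation factor: 1.023 × 1.0398 × 1.043 × 1.0715 × 1.0770 × 1.012 × 1.068 ≈ 1.38379.
Nominal growth factor: 1.97365. Real growth factor = 1.97365 / 1.38379 ≈ 1.42627.
Total real return ≈ 42.6270%.

42.6%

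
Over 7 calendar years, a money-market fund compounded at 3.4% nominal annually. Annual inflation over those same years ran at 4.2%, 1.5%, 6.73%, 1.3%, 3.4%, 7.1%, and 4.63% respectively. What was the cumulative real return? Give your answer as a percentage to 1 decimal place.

Cumulative inflation factor: 1.042 × 1.015 × 1.0673 × 1.013 × 1.034 × 1.071 × 1.0463 ≈ 1.32494.
Nominal growth factor: 1.26370. Real growth factor = 1.26370 / 1.32494 ≈ 0.95378.
Total real return ≈ -4.6221%.

-4.6%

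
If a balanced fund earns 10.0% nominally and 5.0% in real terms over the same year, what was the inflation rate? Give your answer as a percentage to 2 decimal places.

4.76%

From (1+r_nom) = (1+r_real)(1+π), we get 1+π = (1 + 10.0%)/(1 + 5.0%) = 1.100/1.050 ≈ 1.04762.
So π ≈ 4.7619%.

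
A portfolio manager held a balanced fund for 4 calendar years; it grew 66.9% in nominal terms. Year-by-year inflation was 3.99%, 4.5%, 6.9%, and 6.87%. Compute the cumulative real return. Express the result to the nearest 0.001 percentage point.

34.436%

Cumulative inflation factor: 1.0399 × 1.045 × 1.069 × 1.0687 ≈ 1.24148.
Nominal growth factor: 1.66900. Real growth factor = 1.66900 / 1.24148 ≈ 1.34436.
Total real return ≈ 34.4358%.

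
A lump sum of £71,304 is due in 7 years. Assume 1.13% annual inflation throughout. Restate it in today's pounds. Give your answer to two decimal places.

£65,910.38

Price-level factor over 7 years: (1 + 1.13%)^7 ≈ 1.0818325659.
Purchasing power today: £71,304 divided by that factor.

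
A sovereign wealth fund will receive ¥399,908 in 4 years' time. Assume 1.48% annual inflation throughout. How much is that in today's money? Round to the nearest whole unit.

Price-level factor over 4 years: (1 + 1.48%)^4 ≈ 1.0605272551.
Purchasing power today: ¥399,908 divided by that factor.

¥377,084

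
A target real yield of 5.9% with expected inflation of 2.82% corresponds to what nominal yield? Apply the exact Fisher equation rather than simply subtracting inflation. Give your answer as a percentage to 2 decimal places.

8.89%

By the Fisher equation, 1 + r_nom = (1 + 5.9%)(1 + 2.82%) = 1.059 × 1.0282 = 1.0888638.
So r_nom = 8.88638%.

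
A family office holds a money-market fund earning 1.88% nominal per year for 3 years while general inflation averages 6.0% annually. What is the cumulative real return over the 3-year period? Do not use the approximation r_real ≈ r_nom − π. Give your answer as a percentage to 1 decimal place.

The annual real rate is (1+1.88%)/(1+6.0%) − 1 = -3.8868%.
Compounded over 3 years: (1 + -0.038868)^3 − 1 ≈ -0.11213.

-11.2%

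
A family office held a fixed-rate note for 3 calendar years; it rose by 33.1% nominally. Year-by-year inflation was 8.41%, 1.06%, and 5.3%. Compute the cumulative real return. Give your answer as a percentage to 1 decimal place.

Cumulative inflation factor: 1.0841 × 1.0106 × 1.053 ≈ 1.15366.
Nominal growth factor: 1.33100. Real growth factor = 1.33100 / 1.15366 ≈ 1.15372.
Total real return ≈ 15.3722%.

15.4%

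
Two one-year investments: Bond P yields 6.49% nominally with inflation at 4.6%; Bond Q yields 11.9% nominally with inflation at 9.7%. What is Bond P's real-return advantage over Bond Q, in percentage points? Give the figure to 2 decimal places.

-0.20

Bond P real return: 1.0649/1.046 − 1 = 1.807%.
Bond Q real return: 1.119/1.097 − 1 = 2.005%.
Difference: 1.807 − 2.005 = -0.198 pp.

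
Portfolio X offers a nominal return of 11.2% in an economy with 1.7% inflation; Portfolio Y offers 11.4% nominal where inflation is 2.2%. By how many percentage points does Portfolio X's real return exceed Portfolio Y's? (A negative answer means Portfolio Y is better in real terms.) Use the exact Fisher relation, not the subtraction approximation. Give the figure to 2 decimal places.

0.34

Portfolio X real return: 1.112/1.017 − 1 = 9.341%.
Portfolio Y real return: 1.114/1.022 − 1 = 9.002%.
Difference: 9.341 − 9.002 = 0.339 pp.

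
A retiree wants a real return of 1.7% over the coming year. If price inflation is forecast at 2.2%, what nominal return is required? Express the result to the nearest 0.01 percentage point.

3.94%

By the Fisher equation, 1 + r_nom = (1 + 1.7%)(1 + 2.2%) = 1.017 × 1.022 = 1.039374.
So r_nom = 3.9374%.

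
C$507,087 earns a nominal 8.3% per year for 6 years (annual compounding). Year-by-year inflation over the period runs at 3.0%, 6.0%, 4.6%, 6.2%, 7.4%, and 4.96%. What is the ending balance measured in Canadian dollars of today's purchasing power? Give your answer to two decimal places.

C$598,447.18

Nominal value at maturity: C$507,087 × (1 + 8.3%)^6 ≈ C$818,188.21.
Price-level factor over 6 years: 1.030 × 1.060 × 1.046 × 1.062 × 1.074 × 1.0496 ≈ 1.3671853455.
Dividing the nominal maturity value by the price-level factor gives the value in today's money.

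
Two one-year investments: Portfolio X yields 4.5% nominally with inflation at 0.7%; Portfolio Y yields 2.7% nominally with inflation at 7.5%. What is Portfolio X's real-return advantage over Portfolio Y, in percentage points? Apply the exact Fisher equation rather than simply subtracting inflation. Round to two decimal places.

8.24

Portfolio X real return: 1.045/1.007 − 1 = 3.774%.
Portfolio Y real return: 1.027/1.075 − 1 = -4.465%.
Difference: 3.774 − (-4.465) = 8.239 pp.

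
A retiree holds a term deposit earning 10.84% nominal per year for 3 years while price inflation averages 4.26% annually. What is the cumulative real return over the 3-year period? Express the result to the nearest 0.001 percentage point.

The annual real rate is (1+10.84%)/(1+4.26%) − 1 = 6.3111%.
Compounded over 3 years: (1 + 0.063111)^3 − 1 ≈ 0.20153.

20.153%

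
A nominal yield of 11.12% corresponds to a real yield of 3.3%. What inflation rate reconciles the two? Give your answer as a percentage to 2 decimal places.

7.57%

From (1+r_nom) = (1+r_real)(1+π), we get 1+π = (1 + 11.12%)/(1 + 3.3%) = 1.1112/1.033 ≈ 1.07570.
So π ≈ 7.5702%.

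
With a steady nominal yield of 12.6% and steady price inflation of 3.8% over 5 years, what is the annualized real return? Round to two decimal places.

With constant rates the annual real return is the same each year: (1+12.6%)/(1+3.8%) − 1 = 0.08478.

8.48%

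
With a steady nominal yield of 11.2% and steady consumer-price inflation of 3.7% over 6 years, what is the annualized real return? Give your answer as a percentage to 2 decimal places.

With constant rates the annual real return is the same each year: (1+11.2%)/(1+3.7%) − 1 = 0.07232.

7.23%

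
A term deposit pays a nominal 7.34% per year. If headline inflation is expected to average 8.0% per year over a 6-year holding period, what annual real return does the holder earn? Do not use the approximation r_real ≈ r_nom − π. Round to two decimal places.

With constant rates the annual real return is the same each year: (1+7.34%)/(1+8.0%) − 1 = -0.00611.

-0.61%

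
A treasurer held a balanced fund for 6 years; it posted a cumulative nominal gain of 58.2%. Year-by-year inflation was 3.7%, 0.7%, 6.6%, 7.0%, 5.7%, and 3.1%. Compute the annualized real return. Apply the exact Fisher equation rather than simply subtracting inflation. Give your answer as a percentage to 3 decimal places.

3.352%

Cumulative inflation factor: 1.037 × 1.007 × 1.066 × 1.070 × 1.057 × 1.031 ≈ 1.29802.
Nominal growth factor: 1.58200. Real growth factor = 1.58200 / 1.29802 ≈ 1.21878.
Annualized: 1.21878^(1/6) − 1 ≈ 0.03352.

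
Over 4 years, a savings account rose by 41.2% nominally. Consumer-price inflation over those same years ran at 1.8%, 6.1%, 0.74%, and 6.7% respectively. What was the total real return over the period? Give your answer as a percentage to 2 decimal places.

Cumulative inflation factor: 1.018 × 1.061 × 1.0074 × 1.067 ≈ 1.16099.
Nominal growth factor: 1.41200. Real growth factor = 1.41200 / 1.16099 ≈ 1.21620.
Total real return ≈ 21.6200%.

21.62%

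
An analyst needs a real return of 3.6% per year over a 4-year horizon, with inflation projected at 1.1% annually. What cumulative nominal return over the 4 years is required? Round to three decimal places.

20.349%

Required annual nominal rate: (1+3.6%)(1+1.1%) − 1 = 4.7396%.
Cumulative over 4 years: (1 + 0.047396)^4 − 1 ≈ 0.20349.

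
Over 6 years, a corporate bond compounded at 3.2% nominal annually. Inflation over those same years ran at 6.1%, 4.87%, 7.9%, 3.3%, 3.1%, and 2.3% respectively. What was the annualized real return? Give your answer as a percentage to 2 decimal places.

-1.32%

Cumulative inflation factor: 1.061 × 1.0487 × 1.079 × 1.033 × 1.031 × 1.023 ≈ 1.30805.
Nominal growth factor: 1.20803. Real growth factor = 1.20803 / 1.30805 ≈ 0.92354.
Annualized: 0.92354^(1/6) − 1 ≈ -0.01317.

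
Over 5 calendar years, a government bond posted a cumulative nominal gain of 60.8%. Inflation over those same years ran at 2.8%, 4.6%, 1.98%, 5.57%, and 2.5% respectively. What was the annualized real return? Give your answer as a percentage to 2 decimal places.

Cumulative inflation factor: 1.028 × 1.046 × 1.0198 × 1.0557 × 1.025 ≈ 1.18660.
Nominal growth factor: 1.60800. Real growth factor = 1.60800 / 1.18660 ≈ 1.35513.
Annualized: 1.35513^(1/5) − 1 ≈ 0.06266.

6.27%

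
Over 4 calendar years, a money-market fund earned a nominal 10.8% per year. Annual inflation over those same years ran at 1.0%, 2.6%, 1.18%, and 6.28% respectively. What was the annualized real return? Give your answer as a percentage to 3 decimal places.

Cumulative inflation factor: 1.010 × 1.026 × 1.0118 × 1.0628 ≈ 1.11433.
Nominal growth factor: 1.50716. Real growth factor = 1.50716 / 1.11433 ≈ 1.35252.
Annualized: 1.35252^(1/4) − 1 ≈ 0.07842.

7.842%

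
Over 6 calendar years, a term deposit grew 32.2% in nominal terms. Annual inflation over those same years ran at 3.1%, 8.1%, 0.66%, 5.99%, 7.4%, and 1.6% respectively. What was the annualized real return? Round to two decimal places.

0.31%

Cumulative inflation factor: 1.031 × 1.081 × 1.0066 × 1.0599 × 1.074 × 1.016 ≈ 1.29749.
Nominal growth factor: 1.32200. Real growth factor = 1.32200 / 1.29749 ≈ 1.01889.
Annualized: 1.01889^(1/6) − 1 ≈ 0.00312.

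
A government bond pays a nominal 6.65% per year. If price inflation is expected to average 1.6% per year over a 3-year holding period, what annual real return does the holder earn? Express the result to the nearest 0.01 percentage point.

4.97%

With constant rates the annual real return is the same each year: (1+6.65%)/(1+1.6%) − 1 = 0.04970.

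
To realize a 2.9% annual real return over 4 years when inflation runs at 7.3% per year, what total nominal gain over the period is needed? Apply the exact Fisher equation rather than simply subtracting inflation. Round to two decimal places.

48.61%

Required annual nominal rate: (1+2.9%)(1+7.3%) − 1 = 10.4117%.
Cumulative over 4 years: (1 + 0.104117)^4 − 1 ≈ 0.48614.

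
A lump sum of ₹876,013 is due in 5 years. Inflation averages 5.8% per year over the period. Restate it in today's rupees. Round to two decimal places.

₹660,818.53

Price-level factor over 5 years: (1 + 5.8%)^5 ≈ 1.3256483588.
Purchasing power today: ₹876,013 divided by that factor.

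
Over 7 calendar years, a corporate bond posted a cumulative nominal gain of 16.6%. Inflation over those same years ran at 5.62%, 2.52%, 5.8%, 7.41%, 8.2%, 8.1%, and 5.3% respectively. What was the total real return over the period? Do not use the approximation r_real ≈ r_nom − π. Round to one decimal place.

-23.1%

Cumulative inflation factor: 1.0562 × 1.0252 × 1.058 × 1.0741 × 1.082 × 1.081 × 1.053 ≈ 1.51554.
Nominal growth factor: 1.16600. Real growth factor = 1.16600 / 1.51554 ≈ 0.76936.
Total real return ≈ -23.0636%.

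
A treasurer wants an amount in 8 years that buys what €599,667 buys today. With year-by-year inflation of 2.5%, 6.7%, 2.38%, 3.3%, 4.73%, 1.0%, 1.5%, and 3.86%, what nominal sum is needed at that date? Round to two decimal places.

€773,429.48

Cumulative price-level factor: 1.025 × 1.067 × 1.0238 × 1.033 × 1.0473 × 1.010 × 1.015 × 1.0386 ≈ 1.2897649464.
The nominal amount required is €599,667 scaled up by that factor.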